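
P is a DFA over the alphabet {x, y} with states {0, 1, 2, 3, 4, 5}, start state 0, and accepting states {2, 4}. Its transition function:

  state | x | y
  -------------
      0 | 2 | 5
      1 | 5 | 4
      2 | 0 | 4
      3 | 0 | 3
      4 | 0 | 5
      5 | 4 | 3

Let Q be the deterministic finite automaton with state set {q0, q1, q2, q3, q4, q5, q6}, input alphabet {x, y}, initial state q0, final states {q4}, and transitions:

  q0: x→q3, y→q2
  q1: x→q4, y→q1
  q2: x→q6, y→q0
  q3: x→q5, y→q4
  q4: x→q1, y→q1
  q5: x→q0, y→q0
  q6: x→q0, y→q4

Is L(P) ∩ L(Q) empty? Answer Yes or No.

The string xy is accepted by both P and Q.
Hence L(P) ∩ L(Q) ≠ ∅.

No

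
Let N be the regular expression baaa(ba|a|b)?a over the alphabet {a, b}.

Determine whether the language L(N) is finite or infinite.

finite

The expression contains no Kleene star (every subexpression denotes a finite set), so L(N) is finite.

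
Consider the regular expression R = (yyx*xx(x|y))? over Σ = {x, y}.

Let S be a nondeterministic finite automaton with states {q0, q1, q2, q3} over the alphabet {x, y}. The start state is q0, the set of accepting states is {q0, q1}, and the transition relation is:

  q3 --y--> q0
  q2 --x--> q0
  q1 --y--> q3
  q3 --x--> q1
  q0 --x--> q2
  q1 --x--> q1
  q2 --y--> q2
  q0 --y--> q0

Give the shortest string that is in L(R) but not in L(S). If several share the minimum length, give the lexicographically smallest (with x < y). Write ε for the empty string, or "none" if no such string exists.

yyxxx

The string yyxxx is accepted by R but not by S.
No shorter string lies in the difference, and yyxxx is the lexicographically first length-5 string in L(R) \ L(S).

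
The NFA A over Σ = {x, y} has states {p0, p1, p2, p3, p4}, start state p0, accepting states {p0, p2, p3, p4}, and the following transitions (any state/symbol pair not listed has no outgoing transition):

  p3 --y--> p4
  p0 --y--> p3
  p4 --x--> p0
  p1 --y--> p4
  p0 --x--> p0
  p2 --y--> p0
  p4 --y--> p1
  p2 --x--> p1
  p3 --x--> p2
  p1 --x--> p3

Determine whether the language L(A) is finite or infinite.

State p0 is reachable from the start and can reach an accepting state, and it lies on the cycle p0 → p0.
Traversing that cycle any number of times yields accepted strings of unbounded length, so the language is infinite.

infinite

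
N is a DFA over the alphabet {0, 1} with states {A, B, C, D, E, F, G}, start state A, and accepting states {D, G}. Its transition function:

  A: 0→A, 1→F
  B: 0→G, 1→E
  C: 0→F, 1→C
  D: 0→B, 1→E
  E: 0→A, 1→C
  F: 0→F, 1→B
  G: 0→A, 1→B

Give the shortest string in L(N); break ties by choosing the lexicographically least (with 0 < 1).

A breadth-first search from A reaches an accepting state first via the path A → F → B → G on input 110.
No string of length < 3 is accepted (BFS exhausts all shorter strings without reaching an accepting state), and 110 is the lexicographically least accepting string of length 3.

110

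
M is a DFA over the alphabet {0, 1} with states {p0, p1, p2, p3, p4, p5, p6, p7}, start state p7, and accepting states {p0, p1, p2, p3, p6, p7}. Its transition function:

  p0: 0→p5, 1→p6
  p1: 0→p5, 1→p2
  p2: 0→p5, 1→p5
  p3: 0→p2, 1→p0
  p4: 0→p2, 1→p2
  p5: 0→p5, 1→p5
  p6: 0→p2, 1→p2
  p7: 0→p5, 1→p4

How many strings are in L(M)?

The useful subgraph on states {p2, p4, p7} is acyclic, so L(M) is finite; the longest accepting path visits 3 useful states, giving maximum string length 2.
Counting accepting paths from p7 by length: 1 of length 0, 2 of length 2. Total 3.

3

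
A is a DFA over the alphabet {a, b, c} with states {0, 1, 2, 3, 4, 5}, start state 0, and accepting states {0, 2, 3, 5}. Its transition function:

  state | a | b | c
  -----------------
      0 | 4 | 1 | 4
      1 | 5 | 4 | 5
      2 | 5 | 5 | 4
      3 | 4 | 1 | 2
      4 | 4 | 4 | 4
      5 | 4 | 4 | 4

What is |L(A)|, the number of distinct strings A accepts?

3

The useful subgraph on states {0, 1, 5} is acyclic, so L(A) is finite; the longest accepting path visits 3 useful states, giving maximum string length 2.
Counting accepting paths from 0 by length: 1 of length 0, 2 of length 2. Total 3.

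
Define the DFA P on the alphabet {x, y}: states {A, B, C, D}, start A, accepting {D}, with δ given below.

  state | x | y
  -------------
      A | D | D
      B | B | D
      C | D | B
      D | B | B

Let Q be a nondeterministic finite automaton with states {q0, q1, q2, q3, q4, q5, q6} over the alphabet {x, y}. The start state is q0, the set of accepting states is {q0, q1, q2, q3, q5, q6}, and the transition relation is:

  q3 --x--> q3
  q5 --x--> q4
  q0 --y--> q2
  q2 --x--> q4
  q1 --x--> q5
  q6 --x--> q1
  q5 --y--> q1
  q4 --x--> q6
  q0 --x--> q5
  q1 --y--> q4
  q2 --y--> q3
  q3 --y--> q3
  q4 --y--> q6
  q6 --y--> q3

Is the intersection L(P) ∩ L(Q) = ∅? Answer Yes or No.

The string x is accepted by both P and Q.
Hence L(P) ∩ L(Q) ≠ ∅.

No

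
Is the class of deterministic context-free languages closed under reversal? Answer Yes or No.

No

L = {c bⁿaⁿ : n≥0} ∪ {d b²ⁿaⁿ : n≥0} is a DCFL: the first symbol tells a deterministic PDA whether to pop one or two b's per a. Its reversal Lᴿ = {aⁿbⁿ c : n≥0} ∪ {aⁿb²ⁿ d : n≥0} is not. DCFLs are closed under right quotient by regular languages, and Lᴿ/{c, d} = {aⁿbⁿ : n≥0} ∪ {aⁿb²ⁿ : n≥0} — the standard context-free language accepted by no deterministic PDA (intuitively the machine would have to commit to a b-to-a ratio before the distinguishing marker arrives; formally, a DPDA for it would have a single run on aⁿb²ⁿ, accepting after the prefix aⁿbⁿ and accepting again after n more b's; an ordinary PDA that simulates it on a's and b's and, at any moment when it is accepting, may switch to reading only a fresh letter e while feeding each e to the simulation as a b, would accept aⁱbʲeᵏ (k≥1) exactly when both aⁱbʲ and aⁱbʲ⁺ᵏ are in the language, i.e. its language intersected with the regular set a*b*e⁺ would be exactly {aⁿbⁿeⁿ : n≥1} — impossible, since context-free languages are closed under intersection with regular sets and {aⁿbⁿeⁿ} is not context-free). So Lᴿ cannot be a DCFL.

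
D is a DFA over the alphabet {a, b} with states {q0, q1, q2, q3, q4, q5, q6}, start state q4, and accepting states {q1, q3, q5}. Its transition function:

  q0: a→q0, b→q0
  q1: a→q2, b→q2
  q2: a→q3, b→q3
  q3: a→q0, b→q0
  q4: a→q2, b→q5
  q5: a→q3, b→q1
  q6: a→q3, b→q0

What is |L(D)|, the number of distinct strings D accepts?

The useful subgraph on states {q1, q2, q3, q4, q5} is acyclic, so L(D) is finite; the longest accepting path visits 5 useful states, giving maximum string length 4.
Counting accepting paths from q4 by length: 1 of length 1, 4 of length 2, 4 of length 4. Total 9.

9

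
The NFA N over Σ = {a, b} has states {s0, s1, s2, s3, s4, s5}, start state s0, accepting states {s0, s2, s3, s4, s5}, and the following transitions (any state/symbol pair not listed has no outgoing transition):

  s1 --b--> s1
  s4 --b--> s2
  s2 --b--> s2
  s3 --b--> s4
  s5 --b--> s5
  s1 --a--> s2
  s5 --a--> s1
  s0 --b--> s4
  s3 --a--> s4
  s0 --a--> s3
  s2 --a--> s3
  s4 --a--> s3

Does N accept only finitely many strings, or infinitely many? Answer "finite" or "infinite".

State s2 is reachable from the start and can reach an accepting state, and it lies on the cycle s2 → s2.
Traversing that cycle any number of times yields accepted strings of unbounded length, so the language is infinite.

infinite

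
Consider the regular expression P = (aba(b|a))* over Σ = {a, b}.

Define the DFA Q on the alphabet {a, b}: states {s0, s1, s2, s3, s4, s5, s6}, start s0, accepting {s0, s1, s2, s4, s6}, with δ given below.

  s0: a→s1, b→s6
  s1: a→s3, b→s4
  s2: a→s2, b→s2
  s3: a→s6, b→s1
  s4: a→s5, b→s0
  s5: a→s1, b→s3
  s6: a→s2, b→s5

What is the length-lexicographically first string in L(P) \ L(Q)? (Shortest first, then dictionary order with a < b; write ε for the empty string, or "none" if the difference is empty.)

abab

The string abab is accepted by P but not by Q.
No shorter string lies in the difference, and abab is the lexicographically first length-4 string in L(P) \ L(Q).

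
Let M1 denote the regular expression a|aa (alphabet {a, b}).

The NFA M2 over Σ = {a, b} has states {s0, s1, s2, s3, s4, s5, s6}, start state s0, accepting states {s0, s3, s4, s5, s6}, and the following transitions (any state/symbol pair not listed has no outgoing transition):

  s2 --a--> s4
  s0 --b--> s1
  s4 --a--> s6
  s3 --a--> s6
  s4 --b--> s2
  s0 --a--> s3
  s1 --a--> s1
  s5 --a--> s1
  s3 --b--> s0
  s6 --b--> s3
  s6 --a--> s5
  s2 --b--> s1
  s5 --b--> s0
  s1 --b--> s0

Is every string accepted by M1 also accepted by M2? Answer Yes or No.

Converting the expression M1 to a DFA (subset construction, then merging equivalent states) gives the minimal DFA with states {r0, r1, r2, r3}, start state r0, accepting states {r1, r3} and transitions r0: a→r1, b→r2; r1: a→r3, b→r2; r2: a→r2, b→r2; r3: a→r2, b→r2.
Exploring the product automaton M1 × M2 from the start pair (r0, s0), following both machines on each input symbol, reaches 8 state pairs: (r0, s0), (r1, s3), (r2, s1), (r3, s6), (r2, s0), (r2, s5), (r2, s3), (r2, s6).
M1 accepts in {r1, r3} and M2 accepts in {s0, s3, s4, s5, s6}. The reachable pairs whose M1-component is accepting are (r1, s3), (r3, s6); in each of them the M2-component is accepting too, so the product for L(M1) \ L(M2) (M1-component accepting, M2-component rejecting) has no reachable accepting pair and the difference is empty.
Hence every string in L(M1) is also in L(M2).

Yes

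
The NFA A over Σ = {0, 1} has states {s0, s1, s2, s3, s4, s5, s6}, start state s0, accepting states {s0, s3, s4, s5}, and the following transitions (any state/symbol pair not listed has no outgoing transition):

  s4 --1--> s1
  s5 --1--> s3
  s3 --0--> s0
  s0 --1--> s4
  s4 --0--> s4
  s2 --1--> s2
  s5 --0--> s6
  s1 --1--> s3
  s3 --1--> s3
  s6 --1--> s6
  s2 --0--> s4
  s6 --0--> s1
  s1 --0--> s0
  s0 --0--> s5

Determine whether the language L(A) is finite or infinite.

infinite

State s0 is reachable from the start and can reach an accepting state, and it lies on the cycle s0 → s4 → s1 → s0.
Traversing that cycle any number of times yields accepted strings of unbounded length, so the language is infinite.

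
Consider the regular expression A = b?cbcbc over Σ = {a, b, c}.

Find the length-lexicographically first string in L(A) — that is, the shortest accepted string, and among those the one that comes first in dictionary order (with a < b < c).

By inspection of the expression, no string of length less than 5 matches, and cbcbc is the lexicographically first match of length 5.

cbcbc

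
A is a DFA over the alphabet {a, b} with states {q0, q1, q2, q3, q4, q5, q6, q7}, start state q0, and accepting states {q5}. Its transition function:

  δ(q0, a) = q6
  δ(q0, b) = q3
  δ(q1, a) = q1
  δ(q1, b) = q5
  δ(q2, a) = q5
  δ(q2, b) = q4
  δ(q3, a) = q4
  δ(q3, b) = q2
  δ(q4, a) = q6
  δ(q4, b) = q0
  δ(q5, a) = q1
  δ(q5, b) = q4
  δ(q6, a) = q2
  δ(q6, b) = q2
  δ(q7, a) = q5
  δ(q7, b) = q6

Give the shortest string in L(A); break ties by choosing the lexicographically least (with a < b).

A breadth-first search from q0 reaches an accepting state first via the path q0 → q6 → q2 → q5 on input aaa.
No string of length < 3 is accepted (BFS exhausts all shorter strings without reaching an accepting state), and aaa is the lexicographically least accepting string of length 3.

aaa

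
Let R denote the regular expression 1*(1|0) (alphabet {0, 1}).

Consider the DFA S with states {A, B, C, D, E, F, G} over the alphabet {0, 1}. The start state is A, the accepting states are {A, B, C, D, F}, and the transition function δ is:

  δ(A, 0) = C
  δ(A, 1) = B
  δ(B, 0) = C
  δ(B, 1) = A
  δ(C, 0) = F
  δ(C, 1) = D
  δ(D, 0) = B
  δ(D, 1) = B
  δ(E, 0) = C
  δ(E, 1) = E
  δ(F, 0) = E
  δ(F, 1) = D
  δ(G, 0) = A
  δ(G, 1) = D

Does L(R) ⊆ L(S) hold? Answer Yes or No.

Yes

Converting the expression R to a DFA (subset construction, then merging equivalent states) gives the minimal DFA with states {r0, r1, r2, r3}, start state r0, accepting states {r1, r2} and transitions r0: 0→r1, 1→r2; r1: 0→r3, 1→r3; r2: 0→r1, 1→r2; r3: 0→r3, 1→r3.
Exploring the product automaton R × S from the start pair (r0, A), following both machines on each input symbol, reaches 10 state pairs: (r0, A), (r1, C), (r2, B), (r3, F), (r3, D), (r2, A), (r3, E), (r3, B), (r3, C), (r3, A).
R accepts in {r1, r2} and S accepts in {A, B, C, D, F}. The reachable pairs whose R-component is accepting are (r1, C), (r2, B), (r2, A); in each of them the S-component is accepting too, so the product for L(R) \ L(S) (R-component accepting, S-component rejecting) has no reachable accepting pair and the difference is empty.
Hence every string in L(R) is also in L(S).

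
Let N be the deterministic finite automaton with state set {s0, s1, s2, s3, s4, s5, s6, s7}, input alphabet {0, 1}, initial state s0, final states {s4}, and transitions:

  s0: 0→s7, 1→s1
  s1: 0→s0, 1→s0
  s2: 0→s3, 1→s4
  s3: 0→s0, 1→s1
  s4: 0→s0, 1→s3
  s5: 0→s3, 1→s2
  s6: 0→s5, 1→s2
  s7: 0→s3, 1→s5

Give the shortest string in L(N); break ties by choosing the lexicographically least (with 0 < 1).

A breadth-first search from s0 reaches an accepting state first via the path s0 → s7 → s5 → s2 → s4 on input 0111.
No string of length < 4 is accepted (BFS exhausts all shorter strings without reaching an accepting state), and 0111 is the lexicographically least accepting string of length 4.

0111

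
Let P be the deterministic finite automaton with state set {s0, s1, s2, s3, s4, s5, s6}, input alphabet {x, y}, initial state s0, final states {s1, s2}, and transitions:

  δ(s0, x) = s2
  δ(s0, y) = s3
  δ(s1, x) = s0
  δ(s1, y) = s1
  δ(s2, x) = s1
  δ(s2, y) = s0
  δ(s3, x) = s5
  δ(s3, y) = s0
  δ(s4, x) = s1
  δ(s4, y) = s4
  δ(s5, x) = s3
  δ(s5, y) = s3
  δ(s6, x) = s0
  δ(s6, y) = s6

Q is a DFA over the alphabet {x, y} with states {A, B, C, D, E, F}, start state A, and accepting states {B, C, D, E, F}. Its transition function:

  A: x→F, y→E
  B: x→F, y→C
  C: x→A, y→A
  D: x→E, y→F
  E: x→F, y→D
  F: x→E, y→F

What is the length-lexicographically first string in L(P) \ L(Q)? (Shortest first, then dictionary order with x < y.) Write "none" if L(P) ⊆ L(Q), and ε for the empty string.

Exploring the product automaton P × Q from the start pair (s0, A), following both machines on each input symbol, reaches 14 state pairs: (s0, A), (s2, F), (s3, E), (s1, E), (s0, F), (s5, F), (s0, D), (s1, D), (s2, E), (s3, F), (s0, E), (s1, F), (s5, E), (s3, D).
P accepts in {s1, s2} and Q accepts in {B, C, D, E, F}. The reachable pairs whose P-component is accepting are (s2, F), (s1, E), (s1, D), (s2, E), (s1, F); in each of them the Q-component is accepting too, so the product for L(P) \ L(Q) (P-component accepting, Q-component rejecting) has no reachable accepting pair and the difference is empty.
So every string accepted by P is also accepted by Q: L(P) \ L(Q) = ∅ and there is no such string.

none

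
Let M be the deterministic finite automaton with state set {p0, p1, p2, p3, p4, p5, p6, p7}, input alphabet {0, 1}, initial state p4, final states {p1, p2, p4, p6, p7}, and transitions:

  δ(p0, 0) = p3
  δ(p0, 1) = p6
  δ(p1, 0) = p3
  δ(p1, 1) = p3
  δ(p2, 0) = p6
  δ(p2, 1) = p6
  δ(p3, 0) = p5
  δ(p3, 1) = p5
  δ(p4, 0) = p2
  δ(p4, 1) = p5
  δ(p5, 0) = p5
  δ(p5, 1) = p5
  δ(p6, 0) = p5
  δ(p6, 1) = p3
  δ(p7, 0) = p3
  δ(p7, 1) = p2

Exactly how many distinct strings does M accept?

4

The useful subgraph on states {p2, p4, p6} is acyclic, so L(M) is finite; the longest accepting path visits 3 useful states, giving maximum string length 2.
Counting accepting paths from p4 by length: 1 of length 0, 1 of length 1, 2 of length 2. Total 4.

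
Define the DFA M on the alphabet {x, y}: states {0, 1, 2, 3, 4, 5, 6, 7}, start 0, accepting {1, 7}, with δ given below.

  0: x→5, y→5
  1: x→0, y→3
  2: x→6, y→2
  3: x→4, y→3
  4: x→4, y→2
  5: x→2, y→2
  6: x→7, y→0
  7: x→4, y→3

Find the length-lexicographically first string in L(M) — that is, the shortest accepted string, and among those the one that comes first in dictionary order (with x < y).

A breadth-first search from 0 reaches an accepting state first via the path 0 → 5 → 2 → 6 → 7 on input xxxx.
No string of length < 4 is accepted (BFS exhausts all shorter strings without reaching an accepting state), and xxxx is the lexicographically least accepting string of length 4.

xxxx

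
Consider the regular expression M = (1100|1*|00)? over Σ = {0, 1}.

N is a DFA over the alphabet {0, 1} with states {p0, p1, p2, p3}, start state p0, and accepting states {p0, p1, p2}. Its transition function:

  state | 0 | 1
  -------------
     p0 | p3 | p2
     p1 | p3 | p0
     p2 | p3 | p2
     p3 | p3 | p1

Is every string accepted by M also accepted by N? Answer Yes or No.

No

The string 00 is in L(M) but not in L(N).
So L(M) ⊄ L(N).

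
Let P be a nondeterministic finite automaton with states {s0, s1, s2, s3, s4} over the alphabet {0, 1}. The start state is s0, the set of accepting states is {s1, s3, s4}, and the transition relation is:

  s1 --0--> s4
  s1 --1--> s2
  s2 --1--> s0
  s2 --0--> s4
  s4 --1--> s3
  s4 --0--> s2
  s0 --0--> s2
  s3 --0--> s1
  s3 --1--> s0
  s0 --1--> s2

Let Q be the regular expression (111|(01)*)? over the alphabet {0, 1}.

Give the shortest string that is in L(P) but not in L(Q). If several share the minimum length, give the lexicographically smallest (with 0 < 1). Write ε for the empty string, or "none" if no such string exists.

00

The string 00 is accepted by P but not by Q.
No shorter string lies in the difference, and 00 is the lexicographically first length-2 string in L(P) \ L(Q).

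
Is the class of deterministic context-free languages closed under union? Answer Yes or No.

{aⁿbⁿ : n≥0} and {aⁿb²ⁿ : n≥0} are each accepted by a deterministic PDA (push the a's; pop one per b, respectively one per two b's), but their union U is not. Suppose a DPDA M accepted U. Being deterministic, M has a single run on aⁿb²ⁿ, and since aⁿbⁿ ∈ U that run passes through an accepting configuration right after consuming the prefix aⁿbⁿ and then goes on to accept again after n more b's. Build an ordinary (nondeterministic) PDA M′ that simulates M on a's and b's and, at any moment when M is in an accepting state, may switch to a second mode in which it reads only c's, feeding each c to M as a b; M′ accepts when M does. Then M′ accepts aⁱbʲcᵏ (k≥1) exactly when both aⁱbʲ ∈ U and aⁱbʲ⁺ᵏ ∈ U, and checking the four cases (i=j or j=2i, combined with j+k=i or j+k=2i) leaves only i=j=k: so L(M′) ∩ a*b*c⁺ = {aⁿbⁿcⁿ : n≥1} would be context-free, which it is not (pumping lemma) — contradiction. (The union is an unambiguous CFL; it is determinism, not unambiguity, that fails.)

No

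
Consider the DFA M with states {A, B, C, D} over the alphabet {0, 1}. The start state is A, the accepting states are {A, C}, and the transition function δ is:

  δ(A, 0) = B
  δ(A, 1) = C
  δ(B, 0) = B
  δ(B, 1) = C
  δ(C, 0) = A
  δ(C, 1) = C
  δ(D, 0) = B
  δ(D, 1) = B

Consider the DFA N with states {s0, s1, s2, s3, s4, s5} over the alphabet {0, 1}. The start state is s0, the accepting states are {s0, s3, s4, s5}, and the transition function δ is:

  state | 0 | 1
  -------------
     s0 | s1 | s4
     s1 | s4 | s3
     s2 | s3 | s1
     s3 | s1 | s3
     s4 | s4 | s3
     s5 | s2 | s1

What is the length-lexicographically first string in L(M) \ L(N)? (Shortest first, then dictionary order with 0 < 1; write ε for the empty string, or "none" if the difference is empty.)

The string 010 is accepted by M but not by N.
No shorter string lies in the difference, and 010 is the lexicographically first length-3 string in L(M) \ L(N).

010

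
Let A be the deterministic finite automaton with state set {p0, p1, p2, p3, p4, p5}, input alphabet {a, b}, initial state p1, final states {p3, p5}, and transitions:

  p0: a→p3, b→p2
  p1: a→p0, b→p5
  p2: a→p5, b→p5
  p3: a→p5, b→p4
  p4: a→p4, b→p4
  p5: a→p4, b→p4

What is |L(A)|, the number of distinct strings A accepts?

The useful subgraph on states {p0, p1, p2, p3, p5} is acyclic, so L(A) is finite; the longest accepting path visits 4 useful states, giving maximum string length 3.
Counting accepting paths from p1 by length: 1 of length 1, 1 of length 2, 3 of length 3. Total 5.

5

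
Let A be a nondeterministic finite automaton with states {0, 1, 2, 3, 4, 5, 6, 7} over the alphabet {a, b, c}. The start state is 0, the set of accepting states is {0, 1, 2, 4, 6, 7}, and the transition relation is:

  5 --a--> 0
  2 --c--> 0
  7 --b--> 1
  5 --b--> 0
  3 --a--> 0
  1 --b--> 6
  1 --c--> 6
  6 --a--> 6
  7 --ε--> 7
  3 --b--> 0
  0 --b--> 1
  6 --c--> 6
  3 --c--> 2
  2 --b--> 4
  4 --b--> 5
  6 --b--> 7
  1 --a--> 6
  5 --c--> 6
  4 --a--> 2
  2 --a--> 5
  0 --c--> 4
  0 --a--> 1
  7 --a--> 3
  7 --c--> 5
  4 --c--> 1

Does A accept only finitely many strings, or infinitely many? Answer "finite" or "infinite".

infinite

State 6 is reachable from the start and can reach an accepting state, and it lies on the cycle 6 → 6.
Traversing that cycle any number of times yields accepted strings of unbounded length, so the language is infinite.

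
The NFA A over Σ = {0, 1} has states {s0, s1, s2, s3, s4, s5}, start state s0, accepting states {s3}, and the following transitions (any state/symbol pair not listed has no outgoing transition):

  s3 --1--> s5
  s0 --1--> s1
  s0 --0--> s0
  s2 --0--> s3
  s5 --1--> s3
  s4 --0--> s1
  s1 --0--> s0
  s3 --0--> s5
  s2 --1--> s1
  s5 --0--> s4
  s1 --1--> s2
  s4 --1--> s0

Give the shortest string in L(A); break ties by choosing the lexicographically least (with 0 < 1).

110

A breadth-first search from s0 reaches an accepting state first via the path s0 → s1 → s2 → s3 on input 110.
No string of length < 3 is accepted (BFS exhausts all shorter strings without reaching an accepting state), and 110 is the lexicographically least accepting string of length 3.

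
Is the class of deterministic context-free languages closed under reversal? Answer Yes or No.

L = {c bⁿaⁿ : n≥0} ∪ {d b²ⁿaⁿ : n≥0} is a DCFL: the first symbol tells a deterministic PDA whether to pop one or two b's per a. Its reversal Lᴿ = {aⁿbⁿ c : n≥0} ∪ {aⁿb²ⁿ d : n≥0} is not. DCFLs are closed under right quotient by regular languages, and Lᴿ/{c, d} = {aⁿbⁿ : n≥0} ∪ {aⁿb²ⁿ : n≥0} — the standard context-free language accepted by no deterministic PDA (intuitively the machine would have to commit to a b-to-a ratio before the distinguishing marker arrives; formally, a DPDA for it would have a single run on aⁿb²ⁿ, accepting after the prefix aⁿbⁿ and accepting again after n more b's; an ordinary PDA that simulates it on a's and b's and, at any moment when it is accepting, may switch to reading only a fresh letter e while feeding each e to the simulation as a b, would accept aⁱbʲeᵏ (k≥1) exactly when both aⁱbʲ and aⁱbʲ⁺ᵏ are in the language, i.e. its language intersected with the regular set a*b*e⁺ would be exactly {aⁿbⁿeⁿ : n≥1} — impossible, since context-free languages are closed under intersection with regular sets and {aⁿbⁿeⁿ} is not context-free). So Lᴿ cannot be a DCFL.

No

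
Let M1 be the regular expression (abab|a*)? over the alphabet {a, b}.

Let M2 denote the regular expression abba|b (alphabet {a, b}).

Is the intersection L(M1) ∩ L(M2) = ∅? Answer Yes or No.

Yes

Converting the expression M1 to a DFA (subset construction, then merging equivalent states) gives the minimal DFA with states {r0, r1, r2, r3, r4, r5, r6}, start state r0, accepting states {r0, r1, r3, r6} and transitions r0: a→r1, b→r2; r1: a→r3, b→r4; r2: a→r2, b→r2; r3: a→r3, b→r2; r4: a→r5, b→r2; r5: a→r2, b→r6; r6: a→r2, b→r2.
Converting the expression M2 to a DFA (subset construction, then merging equivalent states) gives the minimal DFA with states {t0, t1, t2, t3, t4, t5}, start state t0, accepting states {t2} and transitions t0: a→t1, b→t2; t1: a→t3, b→t4; t2: a→t3, b→t3; t3: a→t3, b→t3; t4: a→t3, b→t5; t5: a→t2, b→t3.
Exploring the product automaton M1 × M2 from the start pair (r0, t0), following both machines on each input symbol, reaches 9 state pairs: (r0, t0), (r1, t1), (r2, t2), (r3, t3), (r4, t4), (r2, t3), (r5, t3), (r2, t5), (r6, t3).
M1 accepts in {r0, r1, r3, r6} and M2 accepts in {t2}; no reachable pair has both components accepting, so no string drives both machines to acceptance simultaneously and L(M1) ∩ L(M2) = ∅.
So no string is accepted by both, and the intersection is empty.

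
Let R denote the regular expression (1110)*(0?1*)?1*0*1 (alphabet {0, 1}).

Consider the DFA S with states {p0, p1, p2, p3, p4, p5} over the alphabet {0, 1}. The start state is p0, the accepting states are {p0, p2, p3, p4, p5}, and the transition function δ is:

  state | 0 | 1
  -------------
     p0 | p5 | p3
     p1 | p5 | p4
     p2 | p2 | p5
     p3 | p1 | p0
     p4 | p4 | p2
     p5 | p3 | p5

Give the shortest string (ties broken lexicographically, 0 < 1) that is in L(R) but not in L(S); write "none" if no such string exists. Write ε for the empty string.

Converting the expression R to a DFA (subset construction, then merging equivalent states) gives the minimal DFA with states {r0, r1, r2, r3, r4, r5, r6, r7, r8}, start state r0, accepting states {r2, r4, r5, r6, r7} and transitions r0: 0→r1, 1→r2; r1: 0→r3, 1→r4; r2: 0→r3, 1→r5; r3: 0→r3, 1→r6; r4: 0→r3, 1→r4; r5: 0→r3, 1→r7; r6: 0→r8, 1→r8; r7: 0→r0, 1→r4; r8: 0→r8, 1→r8.
Exploring the product automaton R × S from the start pair (r0, p0), following both machines on each input symbol, reaches 38 state pairs: (r0, p0), (r1, p5), (r2, p3), (r3, p3), (r4, p5), (r3, p1), (r5, p0), (r6, p0), (r3, p5), (r6, p4), (r7, p3), (r8, p5), (r8, p3), (r6, p5), (r8, p4), (r8, p2), (r0, p1), (r4, p0), (r8, p1), (r8, p0), (r2, p4), (r4, p3), (r3, p4), (r5, p2), (r6, p2), (r3, p2), (r7, p5), (r0, p3), (r1, p1), (r2, p0), (r4, p4), (r5, p3), (r4, p2), (r7, p0), (r0, p5), (r1, p3), (r2, p5), (r5, p5).
R accepts in {r2, r4, r5, r6, r7} and S accepts in {p0, p2, p3, p4, p5}. The reachable pairs whose R-component is accepting are (r2, p3), (r4, p5), (r5, p0), (r6, p0), (r6, p4), (r7, p3), (r6, p5), (r4, p0), (r2, p4), (r4, p3), (r5, p2), (r6, p2), (r7, p5), (r2, p0), (r4, p4), (r5, p3), (r4, p2), (r7, p0), (r2, p5), (r5, p5); in each of them the S-component is accepting too, so the product for L(R) \ L(S) (R-component accepting, S-component rejecting) has no reachable accepting pair and the difference is empty.
So every string accepted by R is also accepted by S: L(R) \ L(S) = ∅ and there is no such string.

none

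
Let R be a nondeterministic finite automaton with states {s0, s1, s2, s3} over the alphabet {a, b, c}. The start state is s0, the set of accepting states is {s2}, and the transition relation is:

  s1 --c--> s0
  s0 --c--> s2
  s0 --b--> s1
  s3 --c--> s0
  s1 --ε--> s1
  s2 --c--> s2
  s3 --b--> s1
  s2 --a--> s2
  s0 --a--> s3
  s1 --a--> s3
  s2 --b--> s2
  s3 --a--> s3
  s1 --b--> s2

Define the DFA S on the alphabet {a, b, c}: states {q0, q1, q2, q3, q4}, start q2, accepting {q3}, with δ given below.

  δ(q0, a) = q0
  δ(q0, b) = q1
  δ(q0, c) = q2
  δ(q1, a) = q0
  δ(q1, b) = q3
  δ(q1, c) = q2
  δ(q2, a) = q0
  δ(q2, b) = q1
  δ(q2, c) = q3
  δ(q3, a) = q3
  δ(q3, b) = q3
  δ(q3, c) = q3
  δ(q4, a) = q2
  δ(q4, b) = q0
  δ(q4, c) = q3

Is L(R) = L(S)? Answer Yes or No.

Exploring the product automaton R × S from the start pair (s0, q2), following both machines on each input symbol, reaches 4 state pairs: (s0, q2), (s3, q0), (s1, q1), (s2, q3).
R accepts in {s2} and S accepts in {q3}. In every reachable pair the two components are either both accepting — (s2, q3) — or both non-accepting, so no string is accepted by exactly one of the machines: L(R) \ L(S) and L(S) \ L(R) are both empty.
Hence every string is accepted by R iff it is accepted by S, and the two languages coincide.

Yes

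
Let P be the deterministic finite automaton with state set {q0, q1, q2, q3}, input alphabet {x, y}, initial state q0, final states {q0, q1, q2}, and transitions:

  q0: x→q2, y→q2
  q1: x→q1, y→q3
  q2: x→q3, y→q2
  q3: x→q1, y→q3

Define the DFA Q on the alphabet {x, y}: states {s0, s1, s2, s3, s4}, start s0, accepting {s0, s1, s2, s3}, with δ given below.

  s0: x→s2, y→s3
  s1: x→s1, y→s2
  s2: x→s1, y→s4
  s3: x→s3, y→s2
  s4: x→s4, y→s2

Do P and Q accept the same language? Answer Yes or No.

The string xy is accepted by P but rejected by Q.
So L(P) ≠ L(Q).

No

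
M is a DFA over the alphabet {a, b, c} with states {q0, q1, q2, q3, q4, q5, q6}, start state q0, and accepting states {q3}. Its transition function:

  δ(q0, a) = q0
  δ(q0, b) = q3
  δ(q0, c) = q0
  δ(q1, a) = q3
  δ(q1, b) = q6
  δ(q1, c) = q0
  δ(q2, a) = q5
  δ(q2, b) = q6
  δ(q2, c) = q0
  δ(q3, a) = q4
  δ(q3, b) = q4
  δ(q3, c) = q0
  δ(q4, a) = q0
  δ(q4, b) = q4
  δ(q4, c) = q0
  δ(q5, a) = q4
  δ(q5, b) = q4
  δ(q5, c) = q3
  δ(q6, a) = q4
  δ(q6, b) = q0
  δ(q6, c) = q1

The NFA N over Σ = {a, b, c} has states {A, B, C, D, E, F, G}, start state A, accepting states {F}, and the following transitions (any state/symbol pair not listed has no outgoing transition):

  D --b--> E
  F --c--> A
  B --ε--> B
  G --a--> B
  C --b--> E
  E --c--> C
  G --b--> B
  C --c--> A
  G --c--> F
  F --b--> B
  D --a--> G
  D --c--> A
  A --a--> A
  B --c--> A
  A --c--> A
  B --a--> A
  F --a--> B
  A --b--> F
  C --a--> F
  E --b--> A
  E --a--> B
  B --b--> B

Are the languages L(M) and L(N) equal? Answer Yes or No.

Exploring the product automaton M × N from the start pair (q0, A), following both machines on each input symbol, reaches 3 state pairs: (q0, A), (q3, F), (q4, B).
M accepts in {q3} and N accepts in {F}. In every reachable pair the two components are either both accepting — (q3, F) — or both non-accepting, so no string is accepted by exactly one of the machines: L(M) \ L(N) and L(N) \ L(M) are both empty.
Hence every string is accepted by M iff it is accepted by N, and the two languages coincide.

Yes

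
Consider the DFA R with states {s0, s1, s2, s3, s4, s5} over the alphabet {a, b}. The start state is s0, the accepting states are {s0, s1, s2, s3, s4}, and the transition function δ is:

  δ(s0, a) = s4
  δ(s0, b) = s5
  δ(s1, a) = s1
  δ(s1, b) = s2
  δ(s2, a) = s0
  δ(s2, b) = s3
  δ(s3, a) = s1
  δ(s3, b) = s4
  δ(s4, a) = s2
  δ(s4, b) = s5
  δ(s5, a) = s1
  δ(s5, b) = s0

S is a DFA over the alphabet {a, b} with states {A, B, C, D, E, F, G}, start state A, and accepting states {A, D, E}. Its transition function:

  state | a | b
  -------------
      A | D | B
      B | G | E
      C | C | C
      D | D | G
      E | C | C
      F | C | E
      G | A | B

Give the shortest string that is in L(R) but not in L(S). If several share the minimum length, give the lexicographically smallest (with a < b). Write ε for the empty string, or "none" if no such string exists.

ba

The string ba is accepted by R but not by S.
No shorter string lies in the difference, and ba is the lexicographically first length-2 string in L(R) \ L(S).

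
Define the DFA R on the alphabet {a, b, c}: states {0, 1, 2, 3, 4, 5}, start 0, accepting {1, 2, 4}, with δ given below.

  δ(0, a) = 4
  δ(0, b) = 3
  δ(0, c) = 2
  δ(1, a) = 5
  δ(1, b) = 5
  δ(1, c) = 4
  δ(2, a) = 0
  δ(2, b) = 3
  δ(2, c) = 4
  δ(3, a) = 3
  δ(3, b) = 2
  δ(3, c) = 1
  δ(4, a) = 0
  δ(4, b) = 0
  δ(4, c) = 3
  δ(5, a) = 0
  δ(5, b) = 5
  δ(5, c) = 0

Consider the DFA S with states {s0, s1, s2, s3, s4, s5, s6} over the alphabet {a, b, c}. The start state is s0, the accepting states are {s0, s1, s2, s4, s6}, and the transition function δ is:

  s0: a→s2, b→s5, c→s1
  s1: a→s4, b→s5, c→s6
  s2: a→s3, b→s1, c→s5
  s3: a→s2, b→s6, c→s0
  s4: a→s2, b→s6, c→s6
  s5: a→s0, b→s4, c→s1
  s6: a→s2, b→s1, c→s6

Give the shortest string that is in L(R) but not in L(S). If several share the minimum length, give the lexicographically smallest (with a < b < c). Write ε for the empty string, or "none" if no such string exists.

bab

The string bab is accepted by R but not by S.
No shorter string lies in the difference, and bab is the lexicographically first length-3 string in L(R) \ L(S).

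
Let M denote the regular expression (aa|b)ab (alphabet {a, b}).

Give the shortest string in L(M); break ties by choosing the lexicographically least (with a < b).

bab

By inspection of the expression, no string of length less than 3 matches, and bab is the lexicographically first match of length 3.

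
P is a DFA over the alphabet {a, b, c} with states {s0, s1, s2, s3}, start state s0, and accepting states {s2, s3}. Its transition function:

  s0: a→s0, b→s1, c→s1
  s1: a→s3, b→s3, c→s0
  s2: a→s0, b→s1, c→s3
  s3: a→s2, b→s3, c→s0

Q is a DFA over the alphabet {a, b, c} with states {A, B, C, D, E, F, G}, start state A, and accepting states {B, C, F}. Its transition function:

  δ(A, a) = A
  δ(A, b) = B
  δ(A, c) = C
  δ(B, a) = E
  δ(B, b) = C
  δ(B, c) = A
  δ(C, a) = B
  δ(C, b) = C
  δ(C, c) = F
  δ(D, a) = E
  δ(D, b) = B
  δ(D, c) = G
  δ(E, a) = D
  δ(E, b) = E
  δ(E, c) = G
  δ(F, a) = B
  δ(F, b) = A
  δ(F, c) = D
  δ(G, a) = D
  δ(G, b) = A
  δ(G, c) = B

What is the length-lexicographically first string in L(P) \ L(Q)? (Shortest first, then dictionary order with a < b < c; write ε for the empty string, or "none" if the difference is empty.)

The string ba is accepted by P but not by Q.
No shorter string lies in the difference, and ba is the lexicographically first length-2 string in L(P) \ L(Q).

ba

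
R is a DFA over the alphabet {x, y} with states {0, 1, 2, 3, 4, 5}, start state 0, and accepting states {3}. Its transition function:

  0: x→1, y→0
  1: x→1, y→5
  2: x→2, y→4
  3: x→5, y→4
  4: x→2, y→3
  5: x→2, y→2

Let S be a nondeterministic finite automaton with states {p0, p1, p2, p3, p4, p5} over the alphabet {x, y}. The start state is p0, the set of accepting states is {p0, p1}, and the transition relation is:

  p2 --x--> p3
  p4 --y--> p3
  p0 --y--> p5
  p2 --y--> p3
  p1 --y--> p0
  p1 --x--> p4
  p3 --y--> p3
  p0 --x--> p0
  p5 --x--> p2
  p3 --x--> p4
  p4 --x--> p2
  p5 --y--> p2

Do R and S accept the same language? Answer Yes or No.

No

The string xyxyy is accepted by R but rejected by S.
So L(R) ≠ L(S).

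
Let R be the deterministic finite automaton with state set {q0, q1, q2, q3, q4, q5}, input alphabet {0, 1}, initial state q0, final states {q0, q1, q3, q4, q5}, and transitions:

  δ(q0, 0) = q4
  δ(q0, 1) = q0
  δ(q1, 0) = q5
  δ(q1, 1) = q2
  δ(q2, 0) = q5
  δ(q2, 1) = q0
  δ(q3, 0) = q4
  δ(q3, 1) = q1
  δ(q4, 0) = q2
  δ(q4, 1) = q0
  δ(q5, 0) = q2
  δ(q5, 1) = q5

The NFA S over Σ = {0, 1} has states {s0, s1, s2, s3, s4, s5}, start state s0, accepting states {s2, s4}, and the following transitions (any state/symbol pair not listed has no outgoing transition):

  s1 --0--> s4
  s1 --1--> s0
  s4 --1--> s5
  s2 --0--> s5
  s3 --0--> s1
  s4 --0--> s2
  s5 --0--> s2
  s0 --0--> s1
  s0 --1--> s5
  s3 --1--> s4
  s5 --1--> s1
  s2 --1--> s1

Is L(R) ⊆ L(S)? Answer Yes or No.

The empty string ε is in L(R) but not in L(S).
So L(R) ⊄ L(S).

No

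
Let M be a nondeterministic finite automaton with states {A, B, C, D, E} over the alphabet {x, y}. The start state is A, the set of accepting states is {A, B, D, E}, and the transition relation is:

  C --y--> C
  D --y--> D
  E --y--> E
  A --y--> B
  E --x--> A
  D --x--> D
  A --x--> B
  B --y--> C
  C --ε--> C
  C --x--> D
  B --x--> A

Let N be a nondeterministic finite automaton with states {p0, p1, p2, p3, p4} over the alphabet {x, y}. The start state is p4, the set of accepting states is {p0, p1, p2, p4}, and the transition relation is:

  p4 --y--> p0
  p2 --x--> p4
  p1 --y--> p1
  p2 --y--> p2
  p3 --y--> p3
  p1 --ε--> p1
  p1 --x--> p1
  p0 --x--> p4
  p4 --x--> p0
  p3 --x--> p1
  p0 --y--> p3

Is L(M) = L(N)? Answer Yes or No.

Yes

Exploring the product automaton M × N from the start pair (A, p4), following both machines on each input symbol, reaches 4 state pairs: (A, p4), (B, p0), (C, p3), (D, p1).
M accepts in {A, B, D, E} and N accepts in {p0, p1, p2, p4}. In every reachable pair the two components are either both accepting — (A, p4), (B, p0), (D, p1) — or both non-accepting, so no string is accepted by exactly one of the machines: L(M) \ L(N) and L(N) \ L(M) are both empty.
Hence every string is accepted by M iff it is accepted by N, and the two languages coincide.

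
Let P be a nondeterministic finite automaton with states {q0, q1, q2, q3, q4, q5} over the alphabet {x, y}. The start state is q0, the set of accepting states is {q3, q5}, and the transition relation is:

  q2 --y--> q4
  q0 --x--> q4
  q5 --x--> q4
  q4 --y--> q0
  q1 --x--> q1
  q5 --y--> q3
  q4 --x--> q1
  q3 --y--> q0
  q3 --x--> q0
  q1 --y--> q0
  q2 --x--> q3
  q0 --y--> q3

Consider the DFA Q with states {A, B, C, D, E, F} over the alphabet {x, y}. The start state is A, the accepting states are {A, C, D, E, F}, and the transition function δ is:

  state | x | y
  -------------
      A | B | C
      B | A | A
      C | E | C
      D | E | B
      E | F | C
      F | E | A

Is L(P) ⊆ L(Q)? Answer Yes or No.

Yes

Exploring the product automaton P × Q from the start pair (q0, A), following both machines on each input symbol, reaches 11 state pairs: (q0, A), (q4, B), (q3, C), (q1, A), (q0, E), (q0, C), (q1, B), (q4, F), (q4, E), (q1, E), (q1, F).
P accepts in {q3, q5} and Q accepts in {A, C, D, E, F}. The reachable pairs whose P-component is accepting are (q3, C); in each of them the Q-component is accepting too, so the product for L(P) \ L(Q) (P-component accepting, Q-component rejecting) has no reachable accepting pair and the difference is empty.
Hence every string in L(P) is also in L(Q).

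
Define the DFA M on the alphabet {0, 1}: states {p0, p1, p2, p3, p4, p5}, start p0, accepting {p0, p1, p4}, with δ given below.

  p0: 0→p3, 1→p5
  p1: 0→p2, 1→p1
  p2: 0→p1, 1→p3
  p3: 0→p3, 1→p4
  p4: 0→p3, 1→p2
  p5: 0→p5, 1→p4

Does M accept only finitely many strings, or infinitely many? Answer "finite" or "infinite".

State p3 is reachable from the start and can reach an accepting state, and it lies on the cycle p3 → p3.
Traversing that cycle any number of times yields accepted strings of unbounded length, so the language is infinite.

infinite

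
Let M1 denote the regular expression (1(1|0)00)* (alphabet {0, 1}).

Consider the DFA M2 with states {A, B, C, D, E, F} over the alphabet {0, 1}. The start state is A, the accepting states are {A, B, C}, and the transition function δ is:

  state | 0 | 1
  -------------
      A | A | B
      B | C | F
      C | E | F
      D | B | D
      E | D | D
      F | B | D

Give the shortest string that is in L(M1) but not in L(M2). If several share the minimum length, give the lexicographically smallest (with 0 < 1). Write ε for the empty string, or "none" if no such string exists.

1000

The string 1000 is accepted by M1 but not by M2.
No shorter string lies in the difference, and 1000 is the lexicographically first length-4 string in L(M1) \ L(M2).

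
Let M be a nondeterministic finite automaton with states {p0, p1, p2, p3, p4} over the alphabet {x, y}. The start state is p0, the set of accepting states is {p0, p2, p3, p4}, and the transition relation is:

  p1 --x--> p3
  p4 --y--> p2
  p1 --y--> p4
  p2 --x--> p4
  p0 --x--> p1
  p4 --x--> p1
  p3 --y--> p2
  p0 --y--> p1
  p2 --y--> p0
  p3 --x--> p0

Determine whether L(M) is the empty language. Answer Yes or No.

No

The empty string ε is accepted: the run p0 ends in the accepting state p0.
Since at least one string is accepted, L(M) is not empty.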